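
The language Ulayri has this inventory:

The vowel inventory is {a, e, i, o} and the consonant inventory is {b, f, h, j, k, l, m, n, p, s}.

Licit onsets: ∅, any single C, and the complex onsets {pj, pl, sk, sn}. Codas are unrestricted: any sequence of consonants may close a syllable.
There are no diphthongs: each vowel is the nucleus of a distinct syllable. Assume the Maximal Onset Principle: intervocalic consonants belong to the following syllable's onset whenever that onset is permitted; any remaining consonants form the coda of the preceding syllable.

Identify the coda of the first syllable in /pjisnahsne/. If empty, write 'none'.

none

Vowels present: i, a, e; each is a nucleus, giving 3 syllables.
Between /i/ (V1) and /a/ (V2): /sn/ — entire cluster is a permitted onset → onset /sn/, coda ∅.
Between /a/ (V2) and /e/ (V3): /hsn/; trying suffixes from longest down, /sn/ is the first permitted one, so coda /h/ | onset /sn/.
So the parse is pji.snah.sne.
Syllable 1 is /pji/: onset /pj/, nucleus /i/, coda ∅.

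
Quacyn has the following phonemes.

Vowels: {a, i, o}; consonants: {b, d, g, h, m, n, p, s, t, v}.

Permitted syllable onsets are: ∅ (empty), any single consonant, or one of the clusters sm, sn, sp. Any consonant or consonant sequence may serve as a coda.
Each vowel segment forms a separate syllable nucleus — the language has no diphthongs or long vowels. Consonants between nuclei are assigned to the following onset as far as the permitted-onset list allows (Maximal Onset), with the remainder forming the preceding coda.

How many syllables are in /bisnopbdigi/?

The vowels are i, o, i, i — 4 nuclei, so 4 syllables.

4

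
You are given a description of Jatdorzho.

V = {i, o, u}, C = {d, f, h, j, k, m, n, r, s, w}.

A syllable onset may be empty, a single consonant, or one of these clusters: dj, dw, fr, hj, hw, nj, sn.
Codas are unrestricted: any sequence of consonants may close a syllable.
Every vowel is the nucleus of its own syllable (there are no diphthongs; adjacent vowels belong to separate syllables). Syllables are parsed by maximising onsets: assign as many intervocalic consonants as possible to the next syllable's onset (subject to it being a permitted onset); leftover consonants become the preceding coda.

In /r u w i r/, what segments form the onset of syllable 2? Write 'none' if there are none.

w

Vowels present: u, i; each is a nucleus, giving 2 syllables.
Between /u/ (V1) and /i/ (V2): just /w/ — single C goes to the following onset.
Result: ru.wir.
Syllable 2 is /wir/: onset /w/, nucleus /i/, coda /r/.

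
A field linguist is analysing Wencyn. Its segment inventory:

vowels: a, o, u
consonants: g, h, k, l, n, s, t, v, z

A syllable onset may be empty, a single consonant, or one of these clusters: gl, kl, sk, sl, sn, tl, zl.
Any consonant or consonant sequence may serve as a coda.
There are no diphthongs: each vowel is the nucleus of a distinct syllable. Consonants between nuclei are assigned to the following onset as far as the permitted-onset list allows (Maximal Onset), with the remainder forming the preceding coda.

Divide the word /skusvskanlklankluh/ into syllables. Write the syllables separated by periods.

Nuclei (vowels): u, a, a, u → 4 syllables.
σ1/σ2 boundary: /svsk/ — longest licit onset from the right is /sk/, leaving /sv/ as coda.
σ2/σ3 boundary: /nlkl/ splits as /nl/ + /kl/ (/kl/ is the longest suffix that is a licit onset).
σ3/σ4 boundary: /nkl/; trying suffixes from longest down, /kl/ is the first permitted one, so coda /n/ | onset /kl/.

skusv.skanl.klan.kluh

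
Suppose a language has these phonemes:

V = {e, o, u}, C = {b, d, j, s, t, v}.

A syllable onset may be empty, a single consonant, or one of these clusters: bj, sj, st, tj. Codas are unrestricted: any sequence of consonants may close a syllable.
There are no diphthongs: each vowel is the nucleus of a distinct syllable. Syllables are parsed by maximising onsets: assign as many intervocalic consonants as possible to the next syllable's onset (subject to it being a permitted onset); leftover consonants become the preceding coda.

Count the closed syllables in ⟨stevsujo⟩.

1

The vowels are e, u, o — 3 nuclei, so 3 syllables.
V1 /e/ – V2 /u/: /vs/ — longest licit onset from the right is /s/, leaving /v/ as coda.
V2 /u/ – V3 /o/: /j/ → onset of the next syllable (single consonants are always licit onsets).
So the parse is stev.su.jo.
Classifying each syllable: /stev/ (closed), /su/ (open), /jo/ (open).
Closed syllables: 1.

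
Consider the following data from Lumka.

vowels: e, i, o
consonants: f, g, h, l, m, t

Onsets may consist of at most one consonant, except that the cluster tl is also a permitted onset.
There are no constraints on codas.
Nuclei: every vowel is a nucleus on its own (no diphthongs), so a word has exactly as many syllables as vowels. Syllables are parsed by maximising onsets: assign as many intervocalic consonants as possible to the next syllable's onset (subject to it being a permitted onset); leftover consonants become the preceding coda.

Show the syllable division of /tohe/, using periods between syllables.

The vowels are o, e — 2 nuclei, so 2 syllables.
V1 /o/ – V2 /e/: just /h/ — single C goes to the following onset.

to.he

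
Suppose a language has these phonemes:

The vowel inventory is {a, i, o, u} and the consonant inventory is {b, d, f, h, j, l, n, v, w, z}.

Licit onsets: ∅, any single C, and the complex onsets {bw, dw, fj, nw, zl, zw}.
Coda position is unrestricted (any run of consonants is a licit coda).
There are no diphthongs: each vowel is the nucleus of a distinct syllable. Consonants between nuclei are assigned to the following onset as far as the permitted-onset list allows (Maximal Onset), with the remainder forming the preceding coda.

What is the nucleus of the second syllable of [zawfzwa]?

a

Nuclei (vowels): a, a → 2 syllables.
The second nucleus (vowel 2 from the left) is /a/.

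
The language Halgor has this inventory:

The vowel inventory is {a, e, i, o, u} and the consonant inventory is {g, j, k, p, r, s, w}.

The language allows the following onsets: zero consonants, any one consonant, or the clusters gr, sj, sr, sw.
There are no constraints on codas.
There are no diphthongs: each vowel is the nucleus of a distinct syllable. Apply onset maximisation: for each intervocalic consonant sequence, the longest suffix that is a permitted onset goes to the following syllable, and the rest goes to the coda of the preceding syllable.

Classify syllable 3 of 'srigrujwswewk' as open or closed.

Nuclei (vowels): i, u, e → 3 syllables.
/i…u/ gap (V1→V2): /gr/ — entire cluster is a permitted onset → onset /gr/, coda ∅.
/u…e/ gap (V2→V3): /jwsw/ — longest licit onset from the right is /sw/, leaving /jw/ as coda.
So the parse is sri.grujw.swewk.
Syllable 3 is /swewk/ with coda /wk/, so it is closed.

closed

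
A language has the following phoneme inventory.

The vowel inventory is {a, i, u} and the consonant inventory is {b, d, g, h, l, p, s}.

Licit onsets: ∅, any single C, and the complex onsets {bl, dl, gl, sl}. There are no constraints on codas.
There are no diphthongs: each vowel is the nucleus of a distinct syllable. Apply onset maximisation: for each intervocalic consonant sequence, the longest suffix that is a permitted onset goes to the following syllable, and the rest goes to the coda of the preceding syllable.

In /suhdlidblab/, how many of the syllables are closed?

3

The vowels are u, i, a — 3 nuclei, so 3 syllables.
V1 /u/ – V2 /i/: cluster /hdl/ — the longest permitted-onset suffix is /dl/; onset = /dl/, preceding coda = /h/.
V2 /i/ – V3 /a/: cluster /dbl/ — the longest permitted-onset suffix is /bl/; onset = /bl/, preceding coda = /d/.
Syllabification: suh.dlid.blab.
Classifying each syllable: /suh/ (closed), /dlid/ (closed), /blab/ (closed).
Closed syllables: 3.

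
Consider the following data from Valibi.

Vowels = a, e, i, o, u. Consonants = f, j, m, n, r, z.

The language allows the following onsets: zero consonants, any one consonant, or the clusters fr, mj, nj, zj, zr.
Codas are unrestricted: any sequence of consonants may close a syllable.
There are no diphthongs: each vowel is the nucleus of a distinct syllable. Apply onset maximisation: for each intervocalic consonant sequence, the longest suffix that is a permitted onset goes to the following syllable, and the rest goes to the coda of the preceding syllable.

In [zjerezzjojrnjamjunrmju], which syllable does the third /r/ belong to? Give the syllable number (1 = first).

5

Vowels present: e, e, o, a, u, u; each is a nucleus, giving 6 syllables.
Between /e/ (V1) and /e/ (V2): just /r/ — single C goes to the following onset.
Between /e/ (V2) and /o/ (V3): /zzj/ splits as /z/ + /zj/ (/zj/ is the longest suffix that is a licit onset).
Between /o/ (V3) and /a/ (V4): /jrnj/ splits as /jr/ + /nj/ (/nj/ is the longest suffix that is a licit onset).
Between /a/ (V4) and /u/ (V5): cluster /mj/ — /mj/ is itself a permitted onset, so the whole cluster goes right; preceding coda = ∅.
Between /u/ (V5) and /u/ (V6): /nrmj/ — longest licit onset from the right is /mj/, leaving /nr/ as coda.
So the parse is zje.rez.zjojr.nja.mjunr.mju.
The third /r/ is in the coda of syllable 5 (/mjunr/).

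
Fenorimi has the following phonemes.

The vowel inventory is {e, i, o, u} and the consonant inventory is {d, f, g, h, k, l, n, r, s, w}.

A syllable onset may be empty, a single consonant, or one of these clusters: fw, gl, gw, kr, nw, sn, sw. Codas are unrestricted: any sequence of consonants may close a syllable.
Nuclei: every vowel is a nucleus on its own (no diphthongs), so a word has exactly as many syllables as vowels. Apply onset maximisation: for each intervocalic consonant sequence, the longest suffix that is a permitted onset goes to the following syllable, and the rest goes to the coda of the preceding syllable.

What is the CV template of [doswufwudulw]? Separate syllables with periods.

CV.CCV.CCV.CVCC

The vowels are o, u, u, u — 4 nuclei, so 4 syllables.
V1 /o/ – V2 /u/: /sw/ is a licit onset in full, so it all attaches to the next syllable.
V2 /u/ – V3 /u/: /fw/ is a licit onset in full, so it all attaches to the next syllable.
V3 /u/ – V4 /u/: /d/ → onset of the next syllable (single consonants are always licit onsets).
Result: do.swu.fwu.dulw.
Mapping each syllable to C/V: /do/ → CV, /swu/ → CCV, /fwu/ → CCV, /dulw/ → CVCC.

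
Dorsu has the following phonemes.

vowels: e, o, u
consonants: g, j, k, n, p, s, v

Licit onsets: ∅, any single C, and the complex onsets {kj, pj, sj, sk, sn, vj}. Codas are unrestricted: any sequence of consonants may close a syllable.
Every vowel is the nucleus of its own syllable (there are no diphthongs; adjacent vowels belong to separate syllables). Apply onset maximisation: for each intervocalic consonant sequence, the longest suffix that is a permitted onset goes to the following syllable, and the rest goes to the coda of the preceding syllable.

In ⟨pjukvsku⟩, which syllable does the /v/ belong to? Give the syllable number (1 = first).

1

Vowels present: u, u; each is a nucleus, giving 2 syllables.
Between /u/ (V1) and /u/ (V2): /kvsk/ splits as /kv/ + /sk/ (/sk/ is the longest suffix that is a licit onset).
Result: pjukv.sku.
The /v/ is in the coda of syllable 1 (/pjukv/).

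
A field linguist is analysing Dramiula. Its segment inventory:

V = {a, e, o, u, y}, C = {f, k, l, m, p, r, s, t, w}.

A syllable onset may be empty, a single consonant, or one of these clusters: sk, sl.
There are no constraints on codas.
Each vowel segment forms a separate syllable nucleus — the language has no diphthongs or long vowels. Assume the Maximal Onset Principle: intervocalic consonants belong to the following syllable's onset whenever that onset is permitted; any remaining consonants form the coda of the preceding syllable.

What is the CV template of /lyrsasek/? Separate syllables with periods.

CVC.CV.CVC

Nuclei (vowels): y, a, e → 3 syllables.
/y…a/ gap (V1→V2): /rs/; trying suffixes from longest down, /s/ is the first permitted one, so coda /r/ | onset /s/.
/a…e/ gap (V2→V3): /s/ is a single consonant, so it becomes the next onset.
Syllabification: lyr.sa.sek.
Mapping each syllable to C/V: /lyr/ → CVC, /sa/ → CV, /sek/ → CVC.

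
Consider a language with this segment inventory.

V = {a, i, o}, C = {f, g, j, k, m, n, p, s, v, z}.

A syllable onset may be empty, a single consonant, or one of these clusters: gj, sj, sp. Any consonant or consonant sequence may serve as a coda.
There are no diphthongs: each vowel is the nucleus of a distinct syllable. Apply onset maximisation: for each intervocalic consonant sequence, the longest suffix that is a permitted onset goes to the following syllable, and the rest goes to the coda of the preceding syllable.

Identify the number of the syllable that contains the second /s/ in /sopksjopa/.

2

Nuclei (vowels): o, o, a → 3 syllables.
V1 /o/ – V2 /o/: cluster /pksj/ — the longest permitted-onset suffix is /sj/; onset = /sj/, preceding coda = /pk/.
V2 /o/ – V3 /a/: /p/ is a single consonant, so it becomes the next onset.
Putting it together: sopk.sjo.pa.
The second /s/ is in the onset of syllable 2 (/sjo/).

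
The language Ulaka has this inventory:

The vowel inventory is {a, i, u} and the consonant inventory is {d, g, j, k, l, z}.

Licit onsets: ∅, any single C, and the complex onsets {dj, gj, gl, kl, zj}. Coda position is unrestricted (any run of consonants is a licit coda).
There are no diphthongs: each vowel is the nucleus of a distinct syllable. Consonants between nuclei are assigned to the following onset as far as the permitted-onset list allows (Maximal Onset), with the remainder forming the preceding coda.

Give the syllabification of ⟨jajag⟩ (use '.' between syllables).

ja.jag

Nuclei (vowels): a, a → 2 syllables.
V1 /a/ – V2 /a/: /j/ is a single consonant, so it becomes the next onset.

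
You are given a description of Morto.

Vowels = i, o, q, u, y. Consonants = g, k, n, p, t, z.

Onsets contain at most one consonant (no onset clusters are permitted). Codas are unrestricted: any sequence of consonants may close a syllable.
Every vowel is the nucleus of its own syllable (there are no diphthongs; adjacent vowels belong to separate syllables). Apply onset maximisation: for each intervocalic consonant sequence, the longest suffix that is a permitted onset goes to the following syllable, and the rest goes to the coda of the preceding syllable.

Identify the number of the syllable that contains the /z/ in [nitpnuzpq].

The vowels are i, u, q — 3 nuclei, so 3 syllables.
V1 /i/ – V2 /u/: cluster /tpn/ — the longest permitted-onset suffix is /n/; onset = /n/, preceding coda = /tp/.
V2 /u/ – V3 /q/: cluster /zp/ — the longest permitted-onset suffix is /p/; onset = /p/, preceding coda = /z/.
So the parse is nitp.nuz.pq.
The /z/ is in the coda of syllable 2 (/nuz/).

2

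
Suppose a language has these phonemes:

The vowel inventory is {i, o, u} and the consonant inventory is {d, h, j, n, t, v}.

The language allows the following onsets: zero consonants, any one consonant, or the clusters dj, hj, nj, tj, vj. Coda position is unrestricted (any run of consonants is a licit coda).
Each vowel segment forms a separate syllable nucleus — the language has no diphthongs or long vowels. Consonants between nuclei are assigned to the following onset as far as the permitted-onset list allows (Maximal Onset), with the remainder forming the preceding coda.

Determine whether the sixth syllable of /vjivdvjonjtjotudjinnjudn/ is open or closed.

closed

Vowels present: i, o, o, u, i, u; each is a nucleus, giving 6 syllables.
Between /i/ (V1) and /o/ (V2): /vdvj/ — longest licit onset from the right is /vj/, leaving /vd/ as coda.
Between /o/ (V2) and /o/ (V3): /njtj/ splits as /nj/ + /tj/ (/tj/ is the longest suffix that is a licit onset).
Between /o/ (V3) and /u/ (V4): /t/ is a single consonant, so it becomes the next onset.
Between /u/ (V4) and /i/ (V5): /dj/ — entire cluster is a permitted onset → onset /dj/, coda ∅.
Between /i/ (V5) and /u/ (V6): cluster /nnj/ — the longest permitted-onset suffix is /nj/; onset = /nj/, preceding coda = /n/.
Putting it together: vjivd.vjonj.tjo.tu.djin.njudn.
Syllable 6 is /njudn/ with coda /dn/, so it is closed.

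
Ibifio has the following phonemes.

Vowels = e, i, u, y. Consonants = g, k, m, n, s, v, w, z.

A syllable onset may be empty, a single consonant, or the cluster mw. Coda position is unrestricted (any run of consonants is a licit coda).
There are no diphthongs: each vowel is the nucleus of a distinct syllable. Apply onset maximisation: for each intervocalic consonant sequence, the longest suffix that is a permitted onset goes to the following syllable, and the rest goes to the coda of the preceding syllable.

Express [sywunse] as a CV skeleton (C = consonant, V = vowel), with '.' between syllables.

The vowels are y, u, e — 3 nuclei, so 3 syllables.
V1 /y/ – V2 /u/: /w/ is a single consonant, so it becomes the next onset.
V2 /u/ – V3 /e/: /ns/ splits as /n/ + /s/ (/s/ is the longest suffix that is a licit onset).
Syllabification: sy.wun.se.
Mapping each syllable to C/V: /sy/ → CV, /wun/ → CVC, /se/ → CV.

CV.CVC.CV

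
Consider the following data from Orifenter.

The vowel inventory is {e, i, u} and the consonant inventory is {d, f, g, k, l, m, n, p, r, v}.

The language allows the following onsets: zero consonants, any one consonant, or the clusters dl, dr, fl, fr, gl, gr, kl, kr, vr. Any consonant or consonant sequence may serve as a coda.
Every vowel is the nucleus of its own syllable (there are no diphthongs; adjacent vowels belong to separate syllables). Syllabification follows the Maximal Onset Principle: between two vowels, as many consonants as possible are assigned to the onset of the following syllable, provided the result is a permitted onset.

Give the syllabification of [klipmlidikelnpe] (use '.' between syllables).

klipm.li.di.keln.pe

Vowels present: i, i, i, e, e; each is a nucleus, giving 5 syllables.
Between /i/ (V1) and /i/ (V2): cluster /pml/ — the longest permitted-onset suffix is /l/; onset = /l/, preceding coda = /pm/.
Between /i/ (V2) and /i/ (V3): just /d/ — single C goes to the following onset.
Between /i/ (V3) and /e/ (V4): just /k/ — single C goes to the following onset.
Between /e/ (V4) and /e/ (V5): cluster /lnp/ — the longest permitted-onset suffix is /p/; onset = /p/, preceding coda = /ln/.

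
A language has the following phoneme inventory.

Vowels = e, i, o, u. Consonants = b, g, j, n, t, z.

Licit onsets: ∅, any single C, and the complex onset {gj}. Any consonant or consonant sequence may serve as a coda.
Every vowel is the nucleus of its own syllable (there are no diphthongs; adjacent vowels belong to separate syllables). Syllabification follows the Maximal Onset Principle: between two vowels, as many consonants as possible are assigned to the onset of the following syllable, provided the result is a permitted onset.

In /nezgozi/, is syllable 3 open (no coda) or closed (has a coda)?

open

Nuclei (vowels): e, o, i → 3 syllables.
σ1/σ2 boundary: cluster /zg/ — the longest permitted-onset suffix is /g/; onset = /g/, preceding coda = /z/.
σ2/σ3 boundary: /z/ is a single consonant, so it becomes the next onset.
So the parse is nez.go.zi.
Syllable 3 is /zi/; it ends in its nucleus with no coda, so it is open.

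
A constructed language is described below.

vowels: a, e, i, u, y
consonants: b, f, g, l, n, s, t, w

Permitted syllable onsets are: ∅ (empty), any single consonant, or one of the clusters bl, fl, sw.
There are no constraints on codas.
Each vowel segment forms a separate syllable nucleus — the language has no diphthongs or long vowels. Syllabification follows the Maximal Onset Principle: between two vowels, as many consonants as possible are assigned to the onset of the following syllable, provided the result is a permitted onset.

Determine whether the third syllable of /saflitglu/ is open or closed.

open

Nuclei (vowels): a, i, u → 3 syllables.
V1 /a/ – V2 /i/: cluster /fl/ — /fl/ is itself a permitted onset, so the whole cluster goes right; preceding coda = ∅.
V2 /i/ – V3 /u/: /tgl/; trying suffixes from longest down, /l/ is the first permitted one, so coda /tg/ | onset /l/.
So the parse is sa.flitg.lu.
Syllable 3 is /lu/; it ends in its nucleus with no coda, so it is open.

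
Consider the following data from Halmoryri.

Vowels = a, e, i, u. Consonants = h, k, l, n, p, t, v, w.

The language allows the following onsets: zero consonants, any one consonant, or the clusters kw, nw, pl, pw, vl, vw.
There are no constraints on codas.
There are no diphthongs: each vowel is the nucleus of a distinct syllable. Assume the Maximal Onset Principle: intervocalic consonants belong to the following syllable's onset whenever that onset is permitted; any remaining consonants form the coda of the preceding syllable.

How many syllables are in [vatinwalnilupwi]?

6

Vowels present: a, i, a, i, u, i; each is a nucleus, giving 6 syllables.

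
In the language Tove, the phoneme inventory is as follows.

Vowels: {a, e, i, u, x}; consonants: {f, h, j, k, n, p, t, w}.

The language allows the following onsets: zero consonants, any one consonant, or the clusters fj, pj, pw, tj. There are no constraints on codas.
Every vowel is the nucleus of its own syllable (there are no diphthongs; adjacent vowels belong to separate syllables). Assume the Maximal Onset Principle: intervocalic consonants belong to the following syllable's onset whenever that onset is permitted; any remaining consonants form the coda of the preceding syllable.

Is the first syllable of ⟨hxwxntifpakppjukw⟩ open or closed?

open

Vowels present: x, x, i, a, u; each is a nucleus, giving 5 syllables.
V1 /x/ – V2 /x/: just /w/ — single C goes to the following onset.
V2 /x/ – V3 /i/: cluster /nt/ — the longest permitted-onset suffix is /t/; onset = /t/, preceding coda = /n/.
V3 /i/ – V4 /a/: cluster /fp/ — the longest permitted-onset suffix is /p/; onset = /p/, preceding coda = /f/.
V4 /a/ – V5 /u/: /kppj/ — longest licit onset from the right is /pj/, leaving /kp/ as coda.
Syllabification: hx.wxn.tif.pakp.pjukw.
Syllable 1 is /hx/; it ends in its nucleus with no coda, so it is open.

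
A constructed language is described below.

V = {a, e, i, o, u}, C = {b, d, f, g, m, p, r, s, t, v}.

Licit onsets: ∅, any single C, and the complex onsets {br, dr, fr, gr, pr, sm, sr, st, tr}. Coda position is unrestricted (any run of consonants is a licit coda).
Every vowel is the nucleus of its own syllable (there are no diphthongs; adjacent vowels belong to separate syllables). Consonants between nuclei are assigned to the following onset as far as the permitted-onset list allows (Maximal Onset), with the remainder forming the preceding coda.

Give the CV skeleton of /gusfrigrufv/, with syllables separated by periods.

Nuclei (vowels): u, i, u → 3 syllables.
/u…i/ gap (V1→V2): cluster /sfr/ — the longest permitted-onset suffix is /fr/; onset = /fr/, preceding coda = /s/.
/i…u/ gap (V2→V3): cluster /gr/ — /gr/ is itself a permitted onset, so the whole cluster goes right; preceding coda = ∅.
Syllabification: gus.fri.grufv.
Mapping each syllable to C/V: /gus/ → CVC, /fri/ → CCV, /grufv/ → CCVCC.

CVC.CCV.CCVCC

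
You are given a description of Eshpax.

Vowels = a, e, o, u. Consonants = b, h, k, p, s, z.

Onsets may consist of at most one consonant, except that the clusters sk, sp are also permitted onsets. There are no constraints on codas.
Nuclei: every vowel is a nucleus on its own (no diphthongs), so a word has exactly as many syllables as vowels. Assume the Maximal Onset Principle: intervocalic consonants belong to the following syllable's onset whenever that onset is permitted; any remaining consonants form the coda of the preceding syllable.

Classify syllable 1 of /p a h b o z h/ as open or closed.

Nuclei (vowels): a, o → 2 syllables.
σ1/σ2 boundary: /hb/; trying suffixes from longest down, /b/ is the first permitted one, so coda /h/ | onset /b/.
Syllabification: pah.bozh.
Syllable 1 is /pah/ with coda /h/, so it is closed.

closed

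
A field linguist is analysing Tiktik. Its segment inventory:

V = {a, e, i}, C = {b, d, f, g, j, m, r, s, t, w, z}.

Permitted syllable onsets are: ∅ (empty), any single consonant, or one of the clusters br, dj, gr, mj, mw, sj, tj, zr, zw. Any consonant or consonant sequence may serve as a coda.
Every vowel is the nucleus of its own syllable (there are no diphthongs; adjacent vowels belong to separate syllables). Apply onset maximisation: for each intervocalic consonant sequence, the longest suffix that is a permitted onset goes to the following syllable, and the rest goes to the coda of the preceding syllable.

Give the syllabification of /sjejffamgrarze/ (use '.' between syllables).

Nuclei (vowels): e, a, a, e → 4 syllables.
σ1/σ2 boundary: cluster /jff/ — the longest permitted-onset suffix is /f/; onset = /f/, preceding coda = /jf/.
σ2/σ3 boundary: cluster /mgr/ — the longest permitted-onset suffix is /gr/; onset = /gr/, preceding coda = /m/.
σ3/σ4 boundary: /rz/; trying suffixes from longest down, /z/ is the first permitted one, so coda /r/ | onset /z/.

sjejf.fam.grar.ze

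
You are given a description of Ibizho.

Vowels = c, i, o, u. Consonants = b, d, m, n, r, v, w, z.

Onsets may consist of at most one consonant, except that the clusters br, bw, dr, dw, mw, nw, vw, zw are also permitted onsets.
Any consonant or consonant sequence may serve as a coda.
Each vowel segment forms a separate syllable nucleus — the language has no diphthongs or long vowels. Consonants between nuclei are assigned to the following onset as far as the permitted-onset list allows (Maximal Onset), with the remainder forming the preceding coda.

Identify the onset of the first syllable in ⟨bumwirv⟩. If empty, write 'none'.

b

Vowels present: u, i; each is a nucleus, giving 2 syllables.
σ1/σ2 boundary: /mw/ — entire cluster is a permitted onset → onset /mw/, coda ∅.
Putting it together: bu.mwirv.
Syllable 1 is /bu/: onset /b/, nucleus /u/, coda ∅.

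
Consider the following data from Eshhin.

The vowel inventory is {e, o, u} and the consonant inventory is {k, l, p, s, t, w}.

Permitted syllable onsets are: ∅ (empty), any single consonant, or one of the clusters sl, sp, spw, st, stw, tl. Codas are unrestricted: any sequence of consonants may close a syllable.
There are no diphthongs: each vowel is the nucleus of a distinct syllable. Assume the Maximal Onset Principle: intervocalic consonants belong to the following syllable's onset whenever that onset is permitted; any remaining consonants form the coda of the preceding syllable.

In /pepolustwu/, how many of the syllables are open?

4

The vowels are e, o, u, u — 4 nuclei, so 4 syllables.
σ1/σ2 boundary: /p/ is a single consonant, so it becomes the next onset.
σ2/σ3 boundary: /l/ → onset of the next syllable (single consonants are always licit onsets).
σ3/σ4 boundary: /stw/ is a licit onset in full, so it all attaches to the next syllable.
Result: pe.po.lu.stwu.
Classifying each syllable: /pe/ (open), /po/ (open), /lu/ (open), /stwu/ (open).
Open syllables: 4.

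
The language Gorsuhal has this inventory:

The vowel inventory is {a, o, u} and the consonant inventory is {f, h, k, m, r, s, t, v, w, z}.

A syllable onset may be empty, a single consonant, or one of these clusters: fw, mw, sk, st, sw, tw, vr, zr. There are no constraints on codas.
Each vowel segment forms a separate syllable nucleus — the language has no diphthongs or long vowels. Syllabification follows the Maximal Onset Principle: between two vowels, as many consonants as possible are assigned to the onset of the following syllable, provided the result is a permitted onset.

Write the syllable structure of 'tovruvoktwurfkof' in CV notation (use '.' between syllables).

Vowels present: o, u, o, u, o; each is a nucleus, giving 5 syllables.
V1 /o/ – V2 /u/: /vr/ is a licit onset in full, so it all attaches to the next syllable.
V2 /u/ – V3 /o/: /v/ is a single consonant, so it becomes the next onset.
V3 /o/ – V4 /u/: /ktw/ splits as /k/ + /tw/ (/tw/ is the longest suffix that is a licit onset).
V4 /u/ – V5 /o/: cluster /rfk/ — the longest permitted-onset suffix is /k/; onset = /k/, preceding coda = /rf/.
Putting it together: to.vru.vok.twurf.kof.
Mapping each syllable to C/V: /to/ → CV, /vru/ → CCV, /vok/ → CVC, /twurf/ → CCVCC, /kof/ → CVC.

CV.CCV.CVC.CCVCC.CVC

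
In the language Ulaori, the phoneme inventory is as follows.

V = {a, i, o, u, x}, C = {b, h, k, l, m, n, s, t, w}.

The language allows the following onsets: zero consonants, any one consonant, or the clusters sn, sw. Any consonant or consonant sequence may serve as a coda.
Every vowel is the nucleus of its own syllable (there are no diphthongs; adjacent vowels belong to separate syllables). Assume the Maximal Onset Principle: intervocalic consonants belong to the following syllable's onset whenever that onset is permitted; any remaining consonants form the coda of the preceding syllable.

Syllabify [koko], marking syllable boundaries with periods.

The vowels are o, o — 2 nuclei, so 2 syllables.
/o…o/ gap (V1→V2): /k/ → onset of the next syllable (single consonants are always licit onsets).

ko.ko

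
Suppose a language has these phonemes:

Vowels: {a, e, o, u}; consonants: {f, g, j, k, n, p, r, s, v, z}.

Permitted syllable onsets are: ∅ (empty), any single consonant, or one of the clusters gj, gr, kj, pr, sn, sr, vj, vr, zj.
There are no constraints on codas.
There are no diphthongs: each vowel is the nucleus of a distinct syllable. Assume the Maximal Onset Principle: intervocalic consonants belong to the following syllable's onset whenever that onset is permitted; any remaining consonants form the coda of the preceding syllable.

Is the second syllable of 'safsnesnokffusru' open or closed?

open

Nuclei (vowels): a, e, o, u, u → 5 syllables.
/a…e/ gap (V1→V2): /fsn/ splits as /f/ + /sn/ (/sn/ is the longest suffix that is a licit onset).
/e…o/ gap (V2→V3): /sn/ — entire cluster is a permitted onset → onset /sn/, coda ∅.
/o…u/ gap (V3→V4): /kff/; trying suffixes from longest down, /f/ is the first permitted one, so coda /kf/ | onset /f/.
/u…u/ gap (V4→V5): cluster /sr/ — /sr/ is itself a permitted onset, so the whole cluster goes right; preceding coda = ∅.
So the parse is saf.sne.snokf.fu.sru.
Syllable 2 is /sne/; it ends in its nucleus with no coda, so it is open.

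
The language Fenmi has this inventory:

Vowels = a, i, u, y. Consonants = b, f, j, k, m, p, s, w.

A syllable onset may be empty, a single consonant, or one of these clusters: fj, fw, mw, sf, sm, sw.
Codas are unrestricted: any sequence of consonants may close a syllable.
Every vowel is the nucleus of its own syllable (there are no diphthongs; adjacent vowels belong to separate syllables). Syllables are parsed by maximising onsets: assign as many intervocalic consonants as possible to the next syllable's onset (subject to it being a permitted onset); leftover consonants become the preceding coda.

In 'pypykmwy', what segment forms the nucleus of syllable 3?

Nuclei (vowels): y, y, y → 3 syllables.
The third nucleus (vowel 3 from the left) is /y/.

y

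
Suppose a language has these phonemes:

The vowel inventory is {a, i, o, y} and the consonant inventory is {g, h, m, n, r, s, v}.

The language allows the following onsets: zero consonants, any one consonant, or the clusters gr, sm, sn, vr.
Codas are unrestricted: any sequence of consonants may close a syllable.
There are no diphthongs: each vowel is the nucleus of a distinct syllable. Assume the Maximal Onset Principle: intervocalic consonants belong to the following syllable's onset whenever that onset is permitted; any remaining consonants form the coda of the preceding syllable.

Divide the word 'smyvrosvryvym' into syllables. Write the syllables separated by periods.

The vowels are y, o, y, y — 4 nuclei, so 4 syllables.
σ1/σ2 boundary: /vr/ — entire cluster is a permitted onset → onset /vr/, coda ∅.
σ2/σ3 boundary: /svr/ — longest licit onset from the right is /vr/, leaving /s/ as coda.
σ3/σ4 boundary: just /v/ — single C goes to the following onset.

smy.vros.vry.vym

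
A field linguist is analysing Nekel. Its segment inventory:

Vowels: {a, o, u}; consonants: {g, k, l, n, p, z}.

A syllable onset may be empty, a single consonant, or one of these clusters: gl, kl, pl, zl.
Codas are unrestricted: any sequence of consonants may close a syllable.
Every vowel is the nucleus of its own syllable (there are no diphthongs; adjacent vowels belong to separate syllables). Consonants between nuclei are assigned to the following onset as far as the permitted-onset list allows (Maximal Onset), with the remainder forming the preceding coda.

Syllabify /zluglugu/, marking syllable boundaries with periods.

zlu.glu.gu

Nuclei (vowels): u, u, u → 3 syllables.
V1 /u/ – V2 /u/: /gl/ — entire cluster is a permitted onset → onset /gl/, coda ∅.
V2 /u/ – V3 /u/: /g/ is a single consonant, so it becomes the next onset.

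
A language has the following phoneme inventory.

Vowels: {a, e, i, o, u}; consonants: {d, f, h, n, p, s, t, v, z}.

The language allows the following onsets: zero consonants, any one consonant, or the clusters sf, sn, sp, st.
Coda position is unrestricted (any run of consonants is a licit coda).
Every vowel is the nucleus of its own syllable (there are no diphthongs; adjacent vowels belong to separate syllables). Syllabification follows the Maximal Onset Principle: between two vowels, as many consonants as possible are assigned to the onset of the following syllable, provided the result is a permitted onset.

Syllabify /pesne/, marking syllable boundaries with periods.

Nuclei (vowels): e, e → 2 syllables.
/e…e/ gap (V1→V2): cluster /sn/ — /sn/ is itself a permitted onset, so the whole cluster goes right; preceding coda = ∅.

pe.sne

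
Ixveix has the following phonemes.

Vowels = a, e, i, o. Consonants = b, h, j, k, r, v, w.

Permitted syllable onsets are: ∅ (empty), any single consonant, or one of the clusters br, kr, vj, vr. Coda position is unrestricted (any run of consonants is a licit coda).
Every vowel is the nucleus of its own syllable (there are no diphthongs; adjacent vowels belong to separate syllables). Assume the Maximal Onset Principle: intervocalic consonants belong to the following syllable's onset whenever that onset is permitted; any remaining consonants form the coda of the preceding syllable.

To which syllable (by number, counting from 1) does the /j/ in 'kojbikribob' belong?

The vowels are o, i, i, o — 4 nuclei, so 4 syllables.
σ1/σ2 boundary: cluster /jb/ — the longest permitted-onset suffix is /b/; onset = /b/, preceding coda = /j/.
σ2/σ3 boundary: /kr/ — entire cluster is a permitted onset → onset /kr/, coda ∅.
σ3/σ4 boundary: just /b/ — single C goes to the following onset.
Syllabification: koj.bi.kri.bob.
The /j/ is in the coda of syllable 1 (/koj/).

1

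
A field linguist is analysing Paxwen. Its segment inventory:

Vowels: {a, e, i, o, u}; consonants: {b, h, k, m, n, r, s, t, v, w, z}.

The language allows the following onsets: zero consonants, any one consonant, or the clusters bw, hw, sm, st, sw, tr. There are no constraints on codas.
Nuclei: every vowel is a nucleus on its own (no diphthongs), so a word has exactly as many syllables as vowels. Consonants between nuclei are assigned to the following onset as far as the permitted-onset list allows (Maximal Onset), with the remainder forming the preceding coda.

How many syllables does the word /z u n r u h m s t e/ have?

Nuclei (vowels): u, u, e → 3 syllables.

3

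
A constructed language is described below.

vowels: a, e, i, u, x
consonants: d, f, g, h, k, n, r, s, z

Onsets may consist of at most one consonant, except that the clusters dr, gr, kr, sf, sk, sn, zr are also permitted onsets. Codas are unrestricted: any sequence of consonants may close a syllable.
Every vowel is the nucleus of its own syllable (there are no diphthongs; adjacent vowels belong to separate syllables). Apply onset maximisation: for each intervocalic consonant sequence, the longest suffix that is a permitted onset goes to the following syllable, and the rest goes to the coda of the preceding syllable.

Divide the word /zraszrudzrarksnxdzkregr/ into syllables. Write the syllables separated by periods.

zras.zrud.zrark.snxdz.kregr

The vowels are a, u, a, x, e — 5 nuclei, so 5 syllables.
Between /a/ (V1) and /u/ (V2): /szr/ splits as /s/ + /zr/ (/zr/ is the longest suffix that is a licit onset).
Between /u/ (V2) and /a/ (V3): /dzr/; trying suffixes from longest down, /zr/ is the first permitted one, so coda /d/ | onset /zr/.
Between /a/ (V3) and /x/ (V4): /rksn/; trying suffixes from longest down, /sn/ is the first permitted one, so coda /rk/ | onset /sn/.
Between /x/ (V4) and /e/ (V5): cluster /dzkr/ — the longest permitted-onset suffix is /kr/; onset = /kr/, preceding coda = /dz/.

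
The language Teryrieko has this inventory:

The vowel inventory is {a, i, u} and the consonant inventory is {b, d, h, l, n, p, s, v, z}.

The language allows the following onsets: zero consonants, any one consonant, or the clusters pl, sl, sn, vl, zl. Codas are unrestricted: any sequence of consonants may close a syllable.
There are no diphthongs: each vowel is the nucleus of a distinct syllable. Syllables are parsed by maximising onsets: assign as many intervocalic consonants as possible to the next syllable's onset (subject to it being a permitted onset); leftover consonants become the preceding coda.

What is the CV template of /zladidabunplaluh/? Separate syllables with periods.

The vowels are a, i, a, u, a, u — 6 nuclei, so 6 syllables.
σ1/σ2 boundary: /d/ → onset of the next syllable (single consonants are always licit onsets).
σ2/σ3 boundary: /d/ → onset of the next syllable (single consonants are always licit onsets).
σ3/σ4 boundary: /b/ → onset of the next syllable (single consonants are always licit onsets).
σ4/σ5 boundary: /npl/ — longest licit onset from the right is /pl/, leaving /n/ as coda.
σ5/σ6 boundary: /l/ is a single consonant, so it becomes the next onset.
So the parse is zla.di.da.bun.pla.luh.
Mapping each syllable to C/V: /zla/ → CCV, /di/ → CV, /da/ → CV, /bun/ → CVC, /pla/ → CCV, /luh/ → CVC.

CCV.CV.CV.CVC.CCV.CVC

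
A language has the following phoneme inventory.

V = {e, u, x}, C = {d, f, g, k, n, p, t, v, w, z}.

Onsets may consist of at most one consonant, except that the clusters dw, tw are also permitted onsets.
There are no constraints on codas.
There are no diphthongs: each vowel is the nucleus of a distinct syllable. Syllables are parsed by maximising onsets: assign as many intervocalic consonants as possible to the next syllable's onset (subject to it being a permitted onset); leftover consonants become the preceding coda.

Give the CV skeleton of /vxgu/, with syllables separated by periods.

CV.CV

Nuclei (vowels): x, u → 2 syllables.
Between /x/ (V1) and /u/ (V2): just /g/ — single C goes to the following onset.
Result: vx.gu.
Mapping each syllable to C/V: /vx/ → CV, /gu/ → CV.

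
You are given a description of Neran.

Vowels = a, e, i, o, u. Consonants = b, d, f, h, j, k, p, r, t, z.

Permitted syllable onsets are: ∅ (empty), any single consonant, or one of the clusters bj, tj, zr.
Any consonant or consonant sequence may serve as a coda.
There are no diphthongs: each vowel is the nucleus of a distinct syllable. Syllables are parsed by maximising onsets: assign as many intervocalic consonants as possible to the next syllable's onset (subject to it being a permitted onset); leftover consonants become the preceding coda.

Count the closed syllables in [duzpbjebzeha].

The vowels are u, e, e, a — 4 nuclei, so 4 syllables.
V1 /u/ – V2 /e/: cluster /zpbj/ — the longest permitted-onset suffix is /bj/; onset = /bj/, preceding coda = /zp/.
V2 /e/ – V3 /e/: /bz/ splits as /b/ + /z/ (/z/ is the longest suffix that is a licit onset).
V3 /e/ – V4 /a/: /h/ is a single consonant, so it becomes the next onset.
Putting it together: duzp.bjeb.ze.ha.
Classifying each syllable: /duzp/ (closed), /bjeb/ (closed), /ze/ (open), /ha/ (open).
Closed syllables: 2.

2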